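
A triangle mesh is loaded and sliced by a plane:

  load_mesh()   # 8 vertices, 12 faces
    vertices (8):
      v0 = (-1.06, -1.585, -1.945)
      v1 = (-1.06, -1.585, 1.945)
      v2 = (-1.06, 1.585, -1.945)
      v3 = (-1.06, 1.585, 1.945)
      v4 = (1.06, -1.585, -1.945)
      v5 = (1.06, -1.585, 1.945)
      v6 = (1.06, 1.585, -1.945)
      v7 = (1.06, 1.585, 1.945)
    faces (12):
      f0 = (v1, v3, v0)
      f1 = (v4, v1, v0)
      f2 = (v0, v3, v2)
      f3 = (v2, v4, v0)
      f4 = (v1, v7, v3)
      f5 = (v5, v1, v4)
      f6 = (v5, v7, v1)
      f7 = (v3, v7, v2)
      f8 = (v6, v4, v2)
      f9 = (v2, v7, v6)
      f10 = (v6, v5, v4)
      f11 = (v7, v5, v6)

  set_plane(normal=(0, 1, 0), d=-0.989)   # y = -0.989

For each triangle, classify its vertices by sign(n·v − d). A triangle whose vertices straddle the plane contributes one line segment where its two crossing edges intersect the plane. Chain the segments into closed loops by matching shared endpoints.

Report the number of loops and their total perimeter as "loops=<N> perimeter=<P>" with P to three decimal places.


loops=1 perimeter=12.020

Straddling triangles (8 of 12):
  (v1,v3,v0) [-+-] → (-1.06, -0.989, 1.945)–(-1.06, -0.989, -1.21363)  len=3.1586
  (v0,v3,v2) [-++] → (-1.06, -0.989, -1.21363)–(-1.06, -0.989, -1.945)  len=0.7314
  (v2,v4,v0) [+--] → (0.661413, -0.989, -1.945)–(-1.06, -0.989, -1.945)  len=1.7214
  (v1,v7,v3) [-++] → (-0.661413, -0.989, 1.945)–(-1.06, -0.989, 1.945)  len=0.3986
  (v5,v7,v1) [-+-] → (1.06, -0.989, 1.945)–(-0.661413, -0.989, 1.945)  len=1.7214
  (v6,v4,v2) [+-+] → (1.06, -0.989, -1.945)–(0.661413, -0.989, -1.945)  len=0.3986
  (v6,v5,v4) [+--] → (1.06, -0.989, 1.21363)–(1.06, -0.989, -1.945)  len=3.1586
  (v7,v5,v6) [+-+] → (1.06, -0.989, 1.945)–(1.06, -0.989, 1.21363)  len=0.7314

Chained into 1 loop(s):
  loop 1: 8 segments, perimeter = 12.0200
Total perimeter = 12.020


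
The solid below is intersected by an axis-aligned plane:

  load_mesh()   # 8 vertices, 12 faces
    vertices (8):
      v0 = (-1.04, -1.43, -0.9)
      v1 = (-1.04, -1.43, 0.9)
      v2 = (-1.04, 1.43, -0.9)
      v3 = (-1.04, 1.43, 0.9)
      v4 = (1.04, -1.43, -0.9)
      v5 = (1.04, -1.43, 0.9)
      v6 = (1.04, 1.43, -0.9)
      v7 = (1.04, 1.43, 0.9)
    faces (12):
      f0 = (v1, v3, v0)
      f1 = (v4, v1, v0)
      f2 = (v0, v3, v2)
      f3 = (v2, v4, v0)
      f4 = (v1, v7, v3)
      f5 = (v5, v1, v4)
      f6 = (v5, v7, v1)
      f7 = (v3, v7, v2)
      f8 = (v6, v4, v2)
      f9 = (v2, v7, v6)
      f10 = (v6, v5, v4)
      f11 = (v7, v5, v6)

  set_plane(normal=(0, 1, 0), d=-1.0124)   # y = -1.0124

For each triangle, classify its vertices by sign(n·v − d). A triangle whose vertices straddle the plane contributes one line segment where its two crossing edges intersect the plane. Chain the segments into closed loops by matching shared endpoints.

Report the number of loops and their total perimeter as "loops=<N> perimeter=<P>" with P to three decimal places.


loops=1 perimeter=7.760

Straddling triangles (8 of 12):
  (v1,v3,v0) [-+-] → (-1.04, -1.0124, 0.9)–(-1.04, -1.0124, -0.637175)  len=1.5372
  (v0,v3,v2) [-++] → (-1.04, -1.0124, -0.637175)–(-1.04, -1.0124, -0.9)  len=0.2628
  (v2,v4,v0) [+--] → (0.736291, -1.0124, -0.9)–(-1.04, -1.0124, -0.9)  len=1.7763
  (v1,v7,v3) [-++] → (-0.736291, -1.0124, 0.9)–(-1.04, -1.0124, 0.9)  len=0.3037
  (v5,v7,v1) [-+-] → (1.04, -1.0124, 0.9)–(-0.736291, -1.0124, 0.9)  len=1.7763
  (v6,v4,v2) [+-+] → (1.04, -1.0124, -0.9)–(0.736291, -1.0124, -0.9)  len=0.3037
  (v6,v5,v4) [+--] → (1.04, -1.0124, 0.637175)–(1.04, -1.0124, -0.9)  len=1.5372
  (v7,v5,v6) [+-+] → (1.04, -1.0124, 0.9)–(1.04, -1.0124, 0.637175)  len=0.2628

Chained into 1 loop(s):
  loop 1: 8 segments, perimeter = 7.7600
Total perimeter = 7.760


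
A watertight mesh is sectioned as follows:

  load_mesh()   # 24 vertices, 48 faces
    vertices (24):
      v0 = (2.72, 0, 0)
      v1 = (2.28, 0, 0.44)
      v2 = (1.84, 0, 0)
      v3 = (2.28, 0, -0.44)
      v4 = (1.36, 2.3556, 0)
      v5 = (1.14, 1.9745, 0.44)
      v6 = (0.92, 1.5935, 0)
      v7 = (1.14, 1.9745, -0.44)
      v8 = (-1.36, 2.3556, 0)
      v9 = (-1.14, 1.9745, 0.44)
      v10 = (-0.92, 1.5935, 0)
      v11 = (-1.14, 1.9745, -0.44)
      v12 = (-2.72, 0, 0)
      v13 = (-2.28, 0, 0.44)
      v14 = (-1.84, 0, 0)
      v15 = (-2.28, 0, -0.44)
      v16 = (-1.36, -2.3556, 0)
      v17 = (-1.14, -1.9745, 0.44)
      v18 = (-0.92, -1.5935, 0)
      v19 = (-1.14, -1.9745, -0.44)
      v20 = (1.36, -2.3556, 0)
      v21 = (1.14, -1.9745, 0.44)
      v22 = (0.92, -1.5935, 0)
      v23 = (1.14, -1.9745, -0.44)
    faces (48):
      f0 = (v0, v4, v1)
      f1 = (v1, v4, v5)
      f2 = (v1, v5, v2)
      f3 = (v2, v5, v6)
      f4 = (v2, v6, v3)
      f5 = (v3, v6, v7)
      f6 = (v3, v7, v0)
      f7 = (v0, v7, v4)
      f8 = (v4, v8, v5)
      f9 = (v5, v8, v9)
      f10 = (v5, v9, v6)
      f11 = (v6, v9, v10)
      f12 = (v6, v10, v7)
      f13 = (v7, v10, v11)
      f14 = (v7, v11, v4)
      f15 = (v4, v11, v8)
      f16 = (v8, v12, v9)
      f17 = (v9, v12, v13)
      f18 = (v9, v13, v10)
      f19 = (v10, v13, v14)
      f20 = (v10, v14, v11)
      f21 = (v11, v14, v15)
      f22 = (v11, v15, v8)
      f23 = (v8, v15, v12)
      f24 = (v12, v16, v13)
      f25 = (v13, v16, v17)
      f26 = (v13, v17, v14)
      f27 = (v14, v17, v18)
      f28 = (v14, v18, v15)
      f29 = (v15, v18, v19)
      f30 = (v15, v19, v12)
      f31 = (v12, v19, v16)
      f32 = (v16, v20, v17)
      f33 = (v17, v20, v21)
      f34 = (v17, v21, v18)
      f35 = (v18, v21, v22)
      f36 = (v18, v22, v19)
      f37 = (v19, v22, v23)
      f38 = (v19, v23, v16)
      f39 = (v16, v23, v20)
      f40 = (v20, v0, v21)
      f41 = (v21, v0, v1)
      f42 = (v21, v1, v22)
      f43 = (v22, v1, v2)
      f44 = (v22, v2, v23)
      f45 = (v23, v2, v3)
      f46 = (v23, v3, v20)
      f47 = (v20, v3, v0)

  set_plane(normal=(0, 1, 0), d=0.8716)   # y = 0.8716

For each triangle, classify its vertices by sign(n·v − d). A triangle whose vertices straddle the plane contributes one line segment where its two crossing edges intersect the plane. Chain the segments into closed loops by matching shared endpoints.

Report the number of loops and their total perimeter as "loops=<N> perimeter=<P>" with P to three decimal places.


loops=2 perimeter=4.978

Straddling triangles (16 of 48):
  (v0,v4,v1) [-+-] → (2.21678, 0.8716, 0)–(1.93959, 0.8716, 0.277195)  len=0.3920
  (v1,v4,v5) [-++] → (1.93959, 0.8716, 0.277195)–(1.77677, 0.8716, 0.44)  len=0.2302
  (v1,v5,v2) [-+-] → (1.77677, 0.8716, 0.44)–(1.531, 0.8716, 0.194228)  len=0.3476
  (v2,v5,v6) [-++] → (1.531, 0.8716, 0.194228)–(1.33679, 0.8716, 0)  len=0.2747
  (v2,v6,v3) [-+-] → (1.33679, 0.8716, 0)–(1.53612, 0.8716, -0.199332)  len=0.2819
  (v3,v6,v7) [-++] → (1.53612, 0.8716, -0.199332)–(1.77677, 0.8716, -0.44)  len=0.3403
  (v3,v7,v0) [-+-] → (1.77677, 0.8716, -0.44)–(2.02254, 0.8716, -0.194228)  len=0.3476
  (v0,v7,v4) [-++] → (2.02254, 0.8716, -0.194228)–(2.21678, 0.8716, 0)  len=0.2747
  (v8,v12,v9) [+-+] → (-2.21678, 0.8716, 0)–(-2.02254, 0.8716, 0.194228)  len=0.2747
  (v9,v12,v13) [+--] → (-2.02254, 0.8716, 0.194228)–(-1.77677, 0.8716, 0.44)  len=0.3476
  (v9,v13,v10) [+-+] → (-1.77677, 0.8716, 0.44)–(-1.53612, 0.8716, 0.199332)  len=0.3403
  (v10,v13,v14) [+--] → (-1.53612, 0.8716, 0.199332)–(-1.33679, 0.8716, 0)  len=0.2819
  (v10,v14,v11) [+-+] → (-1.33679, 0.8716, 0)–(-1.531, 0.8716, -0.194228)  len=0.2747
  (v11,v14,v15) [+--] → (-1.531, 0.8716, -0.194228)–(-1.77677, 0.8716, -0.44)  len=0.3476
  (v11,v15,v8) [+-+] → (-1.77677, 0.8716, -0.44)–(-1.93959, 0.8716, -0.277195)  len=0.2302
  (v8,v15,v12) [+--] → (-1.93959, 0.8716, -0.277195)–(-2.21678, 0.8716, 0)  len=0.3920

Chained into 2 loop(s):
  loop 1: 8 segments, perimeter = 2.4890
  loop 2: 8 segments, perimeter = 2.4890
Total perimeter = 4.978


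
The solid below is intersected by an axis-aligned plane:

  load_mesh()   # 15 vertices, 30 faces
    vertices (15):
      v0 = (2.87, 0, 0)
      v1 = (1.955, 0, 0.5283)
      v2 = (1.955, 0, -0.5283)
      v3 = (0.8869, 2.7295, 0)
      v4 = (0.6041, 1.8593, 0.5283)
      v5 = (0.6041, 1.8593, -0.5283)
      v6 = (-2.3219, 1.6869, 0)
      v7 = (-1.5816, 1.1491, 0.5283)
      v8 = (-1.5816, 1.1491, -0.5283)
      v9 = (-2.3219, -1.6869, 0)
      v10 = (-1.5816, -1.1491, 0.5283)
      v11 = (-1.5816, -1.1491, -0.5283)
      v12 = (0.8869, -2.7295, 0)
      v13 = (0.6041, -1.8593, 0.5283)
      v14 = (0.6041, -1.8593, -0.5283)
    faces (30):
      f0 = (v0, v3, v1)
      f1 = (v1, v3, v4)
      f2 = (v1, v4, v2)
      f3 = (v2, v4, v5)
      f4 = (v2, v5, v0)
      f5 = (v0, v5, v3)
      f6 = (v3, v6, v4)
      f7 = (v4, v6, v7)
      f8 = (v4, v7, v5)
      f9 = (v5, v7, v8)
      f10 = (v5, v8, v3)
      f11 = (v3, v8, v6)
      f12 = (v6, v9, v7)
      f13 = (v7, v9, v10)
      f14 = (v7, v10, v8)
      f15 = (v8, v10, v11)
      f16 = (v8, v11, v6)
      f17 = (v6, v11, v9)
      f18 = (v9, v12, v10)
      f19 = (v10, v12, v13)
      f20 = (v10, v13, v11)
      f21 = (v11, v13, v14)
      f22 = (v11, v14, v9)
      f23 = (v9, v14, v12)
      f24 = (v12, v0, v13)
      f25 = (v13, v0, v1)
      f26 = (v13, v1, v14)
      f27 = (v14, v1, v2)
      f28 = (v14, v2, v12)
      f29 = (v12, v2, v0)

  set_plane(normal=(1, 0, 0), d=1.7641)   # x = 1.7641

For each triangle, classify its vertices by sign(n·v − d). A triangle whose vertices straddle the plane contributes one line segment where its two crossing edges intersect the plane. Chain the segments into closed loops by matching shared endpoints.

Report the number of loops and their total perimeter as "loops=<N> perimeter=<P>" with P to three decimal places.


Straddling triangles (12 of 30):
  (v0,v3,v1) [+-+] → (1.7641, 1.52214, 0)–(1.7641, 0.48784, 0.433878)  len=1.1216
  (v1,v3,v4) [+--] → (1.7641, 0.48784, 0.433878)–(1.7641, 0.262744, 0.5283)  len=0.2441
  (v1,v4,v2) [+-+] → (1.7641, 0.262744, 0.5283)–(1.7641, 0.262744, -0.378988)  len=0.9073
  (v2,v4,v5) [+--] → (1.7641, 0.262744, -0.378988)–(1.7641, 0.262744, -0.5283)  len=0.1493
  (v2,v5,v0) [+-+] → (1.7641, 0.262744, -0.5283)–(1.7641, 0.907454, -0.257843)  len=0.6991
  (v0,v5,v3) [+--] → (1.7641, 0.907454, -0.257843)–(1.7641, 1.52214, 0)  len=0.6666
  (v12,v0,v13) [-+-] → (1.7641, -1.52214, 0)–(1.7641, -0.907454, 0.257843)  len=0.6666
  (v13,v0,v1) [-++] → (1.7641, -0.907454, 0.257843)–(1.7641, -0.262744, 0.5283)  len=0.6991
  (v13,v1,v14) [-+-] → (1.7641, -0.262744, 0.5283)–(1.7641, -0.262744, 0.378988)  len=0.1493
  (v14,v1,v2) [-++] → (1.7641, -0.262744, 0.378988)–(1.7641, -0.262744, -0.5283)  len=0.9073
  (v14,v2,v12) [-+-] → (1.7641, -0.262744, -0.5283)–(1.7641, -0.48784, -0.433878)  len=0.2441
  (v12,v2,v0) [-++] → (1.7641, -0.48784, -0.433878)–(1.7641, -1.52214, 0)  len=1.1216

Chained into 2 loop(s):
  loop 1: 6 segments, perimeter = 3.7880
  loop 2: 6 segments, perimeter = 3.7880
Total perimeter = 7.576

loops=2 perimeter=7.576


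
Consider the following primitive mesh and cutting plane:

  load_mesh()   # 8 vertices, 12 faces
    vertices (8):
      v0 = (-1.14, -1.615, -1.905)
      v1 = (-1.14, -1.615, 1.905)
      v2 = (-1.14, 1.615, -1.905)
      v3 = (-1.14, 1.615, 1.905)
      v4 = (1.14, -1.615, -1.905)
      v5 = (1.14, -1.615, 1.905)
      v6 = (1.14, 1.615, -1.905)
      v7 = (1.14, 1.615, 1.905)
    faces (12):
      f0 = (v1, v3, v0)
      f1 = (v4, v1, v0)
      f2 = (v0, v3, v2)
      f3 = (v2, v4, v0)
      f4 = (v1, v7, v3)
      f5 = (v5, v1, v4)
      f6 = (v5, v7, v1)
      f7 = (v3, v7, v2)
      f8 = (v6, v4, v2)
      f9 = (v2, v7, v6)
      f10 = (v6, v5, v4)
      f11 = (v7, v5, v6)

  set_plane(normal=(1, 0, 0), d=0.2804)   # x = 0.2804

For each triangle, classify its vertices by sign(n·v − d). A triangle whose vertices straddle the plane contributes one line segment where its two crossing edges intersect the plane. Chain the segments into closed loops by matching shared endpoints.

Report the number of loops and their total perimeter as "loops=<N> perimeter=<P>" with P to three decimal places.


Straddling triangles (8 of 12):
  (v4,v1,v0) [+--] → (0.2804, -1.615, -0.468563)–(0.2804, -1.615, -1.905)  len=1.4364
  (v2,v4,v0) [-+-] → (0.2804, -0.397233, -1.905)–(0.2804, -1.615, -1.905)  len=1.2178
  (v1,v7,v3) [-+-] → (0.2804, 0.397233, 1.905)–(0.2804, 1.615, 1.905)  len=1.2178
  (v5,v1,v4) [+-+] → (0.2804, -1.615, 1.905)–(0.2804, -1.615, -0.468563)  len=2.3736
  (v5,v7,v1) [++-] → (0.2804, 0.397233, 1.905)–(0.2804, -1.615, 1.905)  len=2.0122
  (v3,v7,v2) [-+-] → (0.2804, 1.615, 1.905)–(0.2804, 1.615, 0.468563)  len=1.4364
  (v6,v4,v2) [++-] → (0.2804, -0.397233, -1.905)–(0.2804, 1.615, -1.905)  len=2.0122
  (v2,v7,v6) [-++] → (0.2804, 1.615, 0.468563)–(0.2804, 1.615, -1.905)  len=2.3736

Chained into 1 loop(s):
  loop 1: 8 segments, perimeter = 14.0800
Total perimeter = 14.080

loops=1 perimeter=14.080


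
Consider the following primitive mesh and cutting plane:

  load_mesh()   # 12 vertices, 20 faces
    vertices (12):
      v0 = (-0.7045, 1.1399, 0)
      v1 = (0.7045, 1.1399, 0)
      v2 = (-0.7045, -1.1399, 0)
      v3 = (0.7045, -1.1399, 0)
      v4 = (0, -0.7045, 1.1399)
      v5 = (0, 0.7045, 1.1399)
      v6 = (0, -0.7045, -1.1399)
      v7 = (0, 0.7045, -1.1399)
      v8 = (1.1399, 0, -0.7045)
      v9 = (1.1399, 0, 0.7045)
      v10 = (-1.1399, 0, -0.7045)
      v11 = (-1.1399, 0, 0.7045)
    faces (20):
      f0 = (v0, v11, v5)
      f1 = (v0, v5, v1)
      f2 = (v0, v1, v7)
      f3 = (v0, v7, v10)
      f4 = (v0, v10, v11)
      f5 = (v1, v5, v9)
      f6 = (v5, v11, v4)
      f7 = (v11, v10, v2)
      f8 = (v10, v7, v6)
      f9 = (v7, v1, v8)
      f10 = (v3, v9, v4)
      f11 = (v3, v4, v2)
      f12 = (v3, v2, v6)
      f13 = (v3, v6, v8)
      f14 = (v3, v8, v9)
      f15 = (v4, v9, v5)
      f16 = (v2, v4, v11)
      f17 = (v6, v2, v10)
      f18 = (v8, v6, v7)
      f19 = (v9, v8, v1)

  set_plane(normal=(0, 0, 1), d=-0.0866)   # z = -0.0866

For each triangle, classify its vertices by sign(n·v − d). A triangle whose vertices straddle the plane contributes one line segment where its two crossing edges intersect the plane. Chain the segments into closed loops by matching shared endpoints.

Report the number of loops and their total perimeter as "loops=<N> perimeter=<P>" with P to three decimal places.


loops=1 perimeter=7.490

Straddling triangles (10 of 20):
  (v0,v1,v7) [++-] → (0.650978, 1.10682, -0.0866)–(-0.650978, 1.10682, -0.0866)  len=1.3020
  (v0,v7,v10) [+--] → (-0.650978, 1.10682, -0.0866)–(-0.758021, 0.999779, -0.0866)  len=0.1514
  (v0,v10,v11) [+-+] → (-0.758021, 0.999779, -0.0866)–(-1.1399, 0, -0.0866)  len=1.0702
  (v11,v10,v2) [+-+] → (-1.1399, 0, -0.0866)–(-0.758021, -0.999779, -0.0866)  len=1.0702
  (v7,v1,v8) [-+-] → (0.650978, 1.10682, -0.0866)–(0.758021, 0.999779, -0.0866)  len=0.1514
  (v3,v2,v6) [++-] → (-0.650978, -1.10682, -0.0866)–(0.650978, -1.10682, -0.0866)  len=1.3020
  (v3,v6,v8) [+--] → (0.650978, -1.10682, -0.0866)–(0.758021, -0.999779, -0.0866)  len=0.1514
  (v3,v8,v9) [+-+] → (0.758021, -0.999779, -0.0866)–(1.1399, 0, -0.0866)  len=1.0702
  (v6,v2,v10) [-+-] → (-0.650978, -1.10682, -0.0866)–(-0.758021, -0.999779, -0.0866)  len=0.1514
  (v9,v8,v1) [+-+] → (1.1399, 0, -0.0866)–(0.758021, 0.999779, -0.0866)  len=1.0702

Chained into 1 loop(s):
  loop 1: 10 segments, perimeter = 7.4904
Total perimeter = 7.490


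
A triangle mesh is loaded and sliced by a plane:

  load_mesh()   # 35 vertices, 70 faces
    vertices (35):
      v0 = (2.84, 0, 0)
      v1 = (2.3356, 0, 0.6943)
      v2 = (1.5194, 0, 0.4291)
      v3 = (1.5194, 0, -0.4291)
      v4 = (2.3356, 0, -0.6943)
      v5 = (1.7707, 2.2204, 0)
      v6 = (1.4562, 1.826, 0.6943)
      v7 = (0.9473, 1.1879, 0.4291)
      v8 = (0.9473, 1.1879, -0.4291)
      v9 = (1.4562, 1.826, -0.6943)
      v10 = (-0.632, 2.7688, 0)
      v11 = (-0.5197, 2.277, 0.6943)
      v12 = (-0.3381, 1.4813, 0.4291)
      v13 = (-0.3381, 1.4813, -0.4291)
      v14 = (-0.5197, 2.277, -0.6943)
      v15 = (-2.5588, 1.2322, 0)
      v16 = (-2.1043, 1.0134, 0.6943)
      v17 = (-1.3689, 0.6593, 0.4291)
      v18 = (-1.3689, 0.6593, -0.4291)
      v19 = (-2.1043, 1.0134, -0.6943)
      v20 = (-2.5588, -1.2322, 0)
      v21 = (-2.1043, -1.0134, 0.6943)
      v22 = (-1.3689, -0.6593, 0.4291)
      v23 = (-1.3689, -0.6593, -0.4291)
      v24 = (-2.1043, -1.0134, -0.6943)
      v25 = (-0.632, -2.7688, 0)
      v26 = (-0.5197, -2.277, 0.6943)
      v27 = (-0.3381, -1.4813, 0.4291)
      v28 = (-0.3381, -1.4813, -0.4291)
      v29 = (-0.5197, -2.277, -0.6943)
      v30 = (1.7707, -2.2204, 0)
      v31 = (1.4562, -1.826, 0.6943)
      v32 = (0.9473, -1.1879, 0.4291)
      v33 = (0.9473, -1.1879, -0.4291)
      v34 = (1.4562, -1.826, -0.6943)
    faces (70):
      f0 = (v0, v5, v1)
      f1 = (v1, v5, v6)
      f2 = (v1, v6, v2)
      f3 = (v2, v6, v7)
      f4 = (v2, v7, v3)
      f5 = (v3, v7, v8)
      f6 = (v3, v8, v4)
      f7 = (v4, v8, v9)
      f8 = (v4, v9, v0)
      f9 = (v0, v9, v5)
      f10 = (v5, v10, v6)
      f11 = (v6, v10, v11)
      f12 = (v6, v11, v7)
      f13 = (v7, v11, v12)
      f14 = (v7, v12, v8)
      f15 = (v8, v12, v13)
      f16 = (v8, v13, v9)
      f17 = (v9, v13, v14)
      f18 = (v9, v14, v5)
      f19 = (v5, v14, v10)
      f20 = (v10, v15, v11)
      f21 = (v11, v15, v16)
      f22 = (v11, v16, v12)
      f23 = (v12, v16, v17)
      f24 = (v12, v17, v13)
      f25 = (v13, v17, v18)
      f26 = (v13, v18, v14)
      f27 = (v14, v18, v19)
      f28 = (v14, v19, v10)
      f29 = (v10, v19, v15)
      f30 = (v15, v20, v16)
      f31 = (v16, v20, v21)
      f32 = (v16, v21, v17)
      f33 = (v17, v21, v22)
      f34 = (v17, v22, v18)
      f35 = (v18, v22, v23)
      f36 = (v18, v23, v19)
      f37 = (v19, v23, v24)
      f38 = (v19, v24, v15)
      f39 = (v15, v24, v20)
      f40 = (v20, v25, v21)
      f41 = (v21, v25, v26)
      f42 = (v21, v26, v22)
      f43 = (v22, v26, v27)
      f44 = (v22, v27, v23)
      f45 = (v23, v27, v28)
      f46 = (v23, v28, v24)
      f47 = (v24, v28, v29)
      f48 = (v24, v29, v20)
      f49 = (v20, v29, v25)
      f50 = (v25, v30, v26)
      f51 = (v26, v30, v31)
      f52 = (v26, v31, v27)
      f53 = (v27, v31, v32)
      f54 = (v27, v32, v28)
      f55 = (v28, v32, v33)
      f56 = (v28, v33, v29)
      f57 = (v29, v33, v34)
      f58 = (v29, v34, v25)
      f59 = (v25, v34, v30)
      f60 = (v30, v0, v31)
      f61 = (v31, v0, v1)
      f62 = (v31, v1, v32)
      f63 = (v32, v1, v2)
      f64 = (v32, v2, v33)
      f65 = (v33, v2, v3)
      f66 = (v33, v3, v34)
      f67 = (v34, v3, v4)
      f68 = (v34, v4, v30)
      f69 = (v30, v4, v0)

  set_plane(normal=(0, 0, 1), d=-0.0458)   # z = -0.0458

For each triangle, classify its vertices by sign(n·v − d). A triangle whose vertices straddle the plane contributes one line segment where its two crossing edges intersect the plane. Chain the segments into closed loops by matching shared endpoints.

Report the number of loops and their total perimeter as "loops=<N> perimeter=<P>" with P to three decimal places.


Straddling triangles (28 of 70):
  (v2,v7,v3) [++-] → (1.26388, 0.530555, -0.0458)–(1.5194, 0, -0.0458)  len=0.5889
  (v3,v7,v8) [-+-] → (1.26388, 0.530555, -0.0458)–(0.9473, 1.1879, -0.0458)  len=0.7296
  (v4,v9,v0) [--+] → (2.74872, 0.120453, -0.0458)–(2.80673, 0, -0.0458)  len=0.1337
  (v0,v9,v5) [+-+] → (2.74872, 0.120453, -0.0458)–(1.74995, 2.19438, -0.0458)  len=2.3019
  (v7,v12,v8) [++-] → (0.373199, 1.31894, -0.0458)–(0.9473, 1.1879, -0.0458)  len=0.5889
  (v8,v12,v13) [-+-] → (0.373199, 1.31894, -0.0458)–(-0.3381, 1.4813, -0.0458)  len=0.7296
  (v9,v14,v5) [--+] → (1.61961, 2.22413, -0.0458)–(1.74995, 2.19438, -0.0458)  len=0.1337
  (v5,v14,v10) [+-+] → (1.61961, 2.22413, -0.0458)–(-0.624592, 2.73636, -0.0458)  len=2.3019
  (v12,v17,v13) [++-] → (-0.798489, 1.11417, -0.0458)–(-0.3381, 1.4813, -0.0458)  len=0.5888
  (v13,v17,v18) [-+-] → (-0.798489, 1.11417, -0.0458)–(-1.3689, 0.6593, -0.0458)  len=0.7296
  (v14,v19,v10) [--+] → (-0.729121, 2.653, -0.0458)–(-0.624592, 2.73636, -0.0458)  len=0.1337
  (v10,v19,v15) [+-+] → (-0.729121, 2.653, -0.0458)–(-2.52882, 1.21777, -0.0458)  len=2.3019
  (v17,v22,v18) [++-] → (-1.3689, 0.0703704, -0.0458)–(-1.3689, 0.6593, -0.0458)  len=0.5889
  (v18,v22,v23) [-+-] → (-1.3689, 0.0703704, -0.0458)–(-1.3689, -0.6593, -0.0458)  len=0.7297
  (v19,v24,v15) [--+] → (-2.52882, 1.08407, -0.0458)–(-2.52882, 1.21777, -0.0458)  len=0.1337
  (v15,v24,v20) [+-+] → (-2.52882, 1.08407, -0.0458)–(-2.52882, -1.21777, -0.0458)  len=2.3018
  (v22,v27,v23) [++-] → (-0.908511, -1.02643, -0.0458)–(-1.3689, -0.6593, -0.0458)  len=0.5888
  (v23,v27,v28) [-+-] → (-0.908511, -1.02643, -0.0458)–(-0.3381, -1.4813, -0.0458)  len=0.7296
  (v24,v29,v20) [--+] → (-2.42429, -1.30112, -0.0458)–(-2.52882, -1.21777, -0.0458)  len=0.1337
  (v20,v29,v25) [+-+] → (-2.42429, -1.30112, -0.0458)–(-0.624592, -2.73636, -0.0458)  len=2.3019
  (v27,v32,v28) [++-] → (0.236001, -1.35026, -0.0458)–(-0.3381, -1.4813, -0.0458)  len=0.5889
  (v28,v32,v33) [-+-] → (0.236001, -1.35026, -0.0458)–(0.9473, -1.1879, -0.0458)  len=0.7296
  (v29,v34,v25) [--+] → (-0.49425, -2.70661, -0.0458)–(-0.624592, -2.73636, -0.0458)  len=0.1337
  (v25,v34,v30) [+-+] → (-0.49425, -2.70661, -0.0458)–(1.74995, -2.19438, -0.0458)  len=2.3019
  (v32,v2,v33) [++-] → (1.20282, -0.657345, -0.0458)–(0.9473, -1.1879, -0.0458)  len=0.5889
  (v33,v2,v3) [-+-] → (1.20282, -0.657345, -0.0458)–(1.5194, 0, -0.0458)  len=0.7296
  (v34,v4,v30) [--+] → (1.80796, -2.07393, -0.0458)–(1.74995, -2.19438, -0.0458)  len=0.1337
  (v30,v4,v0) [+-+] → (1.80796, -2.07393, -0.0458)–(2.80673, 0, -0.0458)  len=2.3019

Chained into 2 loop(s):
  loop 1: 14 segments, perimeter = 9.2293
  loop 2: 14 segments, perimeter = 17.0492
Total perimeter = 26.278

loops=2 perimeter=26.278


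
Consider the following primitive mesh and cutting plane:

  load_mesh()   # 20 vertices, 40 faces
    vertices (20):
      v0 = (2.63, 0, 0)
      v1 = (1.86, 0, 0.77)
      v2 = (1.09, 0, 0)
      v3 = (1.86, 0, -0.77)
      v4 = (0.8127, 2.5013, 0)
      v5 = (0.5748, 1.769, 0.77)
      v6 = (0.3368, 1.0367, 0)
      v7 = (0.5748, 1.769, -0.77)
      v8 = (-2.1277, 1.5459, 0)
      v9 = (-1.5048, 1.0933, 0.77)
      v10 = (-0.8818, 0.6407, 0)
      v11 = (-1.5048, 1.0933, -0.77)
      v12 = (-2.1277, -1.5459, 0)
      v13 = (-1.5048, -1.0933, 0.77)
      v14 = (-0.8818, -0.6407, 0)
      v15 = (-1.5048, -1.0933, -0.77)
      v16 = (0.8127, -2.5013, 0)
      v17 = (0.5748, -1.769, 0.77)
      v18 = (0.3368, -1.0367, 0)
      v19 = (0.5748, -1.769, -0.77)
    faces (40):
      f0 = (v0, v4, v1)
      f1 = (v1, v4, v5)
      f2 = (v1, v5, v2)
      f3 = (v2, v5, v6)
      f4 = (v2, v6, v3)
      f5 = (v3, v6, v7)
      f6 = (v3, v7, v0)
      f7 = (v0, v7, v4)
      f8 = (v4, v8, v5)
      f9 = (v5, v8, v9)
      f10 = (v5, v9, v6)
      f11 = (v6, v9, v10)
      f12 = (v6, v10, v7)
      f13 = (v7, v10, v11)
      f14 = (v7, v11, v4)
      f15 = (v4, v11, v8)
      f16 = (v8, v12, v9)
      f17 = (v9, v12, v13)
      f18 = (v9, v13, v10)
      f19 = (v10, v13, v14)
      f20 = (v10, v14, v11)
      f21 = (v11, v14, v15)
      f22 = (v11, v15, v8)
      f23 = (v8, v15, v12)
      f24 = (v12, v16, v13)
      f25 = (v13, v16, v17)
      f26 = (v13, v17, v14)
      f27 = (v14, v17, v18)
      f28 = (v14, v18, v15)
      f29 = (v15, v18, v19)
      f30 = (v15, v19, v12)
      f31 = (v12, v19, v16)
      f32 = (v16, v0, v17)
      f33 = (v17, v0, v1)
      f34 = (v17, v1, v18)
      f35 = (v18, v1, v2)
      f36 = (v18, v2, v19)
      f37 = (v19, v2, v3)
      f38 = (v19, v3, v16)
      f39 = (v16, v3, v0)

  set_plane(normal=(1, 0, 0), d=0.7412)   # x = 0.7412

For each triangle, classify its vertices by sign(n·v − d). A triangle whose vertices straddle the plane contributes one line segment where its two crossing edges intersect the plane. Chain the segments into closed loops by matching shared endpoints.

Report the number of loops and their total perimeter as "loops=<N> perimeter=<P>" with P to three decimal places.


loops=2 perimeter=10.121

Straddling triangles (20 of 40):
  (v1,v4,v5) [++-] → (0.7412, 2.28121, 0.231421)–(0.7412, 1.53996, 0.77)  len=0.9163
  (v1,v5,v2) [+-+] → (0.7412, 1.53996, 0.77)–(0.7412, 1.19765, 0.521304)  len=0.4231
  (v2,v5,v6) [+--] → (0.7412, 1.19765, 0.521304)–(0.7412, 0.480086, 0)  len=0.8869
  (v2,v6,v3) [+-+] → (0.7412, 0.480086, 0)–(0.7412, 0.761463, -0.20443)  len=0.3478
  (v3,v6,v7) [+--] → (0.7412, 0.761463, -0.20443)–(0.7412, 1.53996, -0.77)  len=0.9623
  (v3,v7,v0) [+-+] → (0.7412, 1.53996, -0.77)–(0.7412, 1.62577, -0.707657)  len=0.1061
  (v0,v7,v4) [+-+] → (0.7412, 1.62577, -0.707657)–(0.7412, 2.28121, -0.231421)  len=0.8102
  (v4,v8,v5) [+--] → (0.7412, 2.47807, 0)–(0.7412, 2.28121, 0.231421)  len=0.3038
  (v7,v11,v4) [--+] → (0.7412, 2.45786, -0.0237562)–(0.7412, 2.28121, -0.231421)  len=0.2726
  (v4,v11,v8) [+--] → (0.7412, 2.45786, -0.0237562)–(0.7412, 2.47807, 0)  len=0.0312
  (v12,v16,v13) [-+-] → (0.7412, -2.47807, 0)–(0.7412, -2.45786, 0.0237562)  len=0.0312
  (v13,v16,v17) [-+-] → (0.7412, -2.45786, 0.0237562)–(0.7412, -2.28121, 0.231421)  len=0.2726
  (v12,v19,v16) [--+] → (0.7412, -2.28121, -0.231421)–(0.7412, -2.47807, 0)  len=0.3038
  (v16,v0,v17) [++-] → (0.7412, -1.62577, 0.707657)–(0.7412, -2.28121, 0.231421)  len=0.8102
  (v17,v0,v1) [-++] → (0.7412, -1.62577, 0.707657)–(0.7412, -1.53996, 0.77)  len=0.1061
  (v17,v1,v18) [-+-] → (0.7412, -1.53996, 0.77)–(0.7412, -0.761463, 0.20443)  len=0.9623
  (v18,v1,v2) [-++] → (0.7412, -0.761463, 0.20443)–(0.7412, -0.480086, 0)  len=0.3478
  (v18,v2,v19) [-+-] → (0.7412, -0.480086, 0)–(0.7412, -1.19765, -0.521304)  len=0.8869
  (v19,v2,v3) [-++] → (0.7412, -1.19765, -0.521304)–(0.7412, -1.53996, -0.77)  len=0.4231
  (v19,v3,v16) [-++] → (0.7412, -1.53996, -0.77)–(0.7412, -2.28121, -0.231421)  len=0.9163

Chained into 2 loop(s):
  loop 1: 10 segments, perimeter = 5.0603
  loop 2: 10 segments, perimeter = 5.0603
Total perimeter = 10.121


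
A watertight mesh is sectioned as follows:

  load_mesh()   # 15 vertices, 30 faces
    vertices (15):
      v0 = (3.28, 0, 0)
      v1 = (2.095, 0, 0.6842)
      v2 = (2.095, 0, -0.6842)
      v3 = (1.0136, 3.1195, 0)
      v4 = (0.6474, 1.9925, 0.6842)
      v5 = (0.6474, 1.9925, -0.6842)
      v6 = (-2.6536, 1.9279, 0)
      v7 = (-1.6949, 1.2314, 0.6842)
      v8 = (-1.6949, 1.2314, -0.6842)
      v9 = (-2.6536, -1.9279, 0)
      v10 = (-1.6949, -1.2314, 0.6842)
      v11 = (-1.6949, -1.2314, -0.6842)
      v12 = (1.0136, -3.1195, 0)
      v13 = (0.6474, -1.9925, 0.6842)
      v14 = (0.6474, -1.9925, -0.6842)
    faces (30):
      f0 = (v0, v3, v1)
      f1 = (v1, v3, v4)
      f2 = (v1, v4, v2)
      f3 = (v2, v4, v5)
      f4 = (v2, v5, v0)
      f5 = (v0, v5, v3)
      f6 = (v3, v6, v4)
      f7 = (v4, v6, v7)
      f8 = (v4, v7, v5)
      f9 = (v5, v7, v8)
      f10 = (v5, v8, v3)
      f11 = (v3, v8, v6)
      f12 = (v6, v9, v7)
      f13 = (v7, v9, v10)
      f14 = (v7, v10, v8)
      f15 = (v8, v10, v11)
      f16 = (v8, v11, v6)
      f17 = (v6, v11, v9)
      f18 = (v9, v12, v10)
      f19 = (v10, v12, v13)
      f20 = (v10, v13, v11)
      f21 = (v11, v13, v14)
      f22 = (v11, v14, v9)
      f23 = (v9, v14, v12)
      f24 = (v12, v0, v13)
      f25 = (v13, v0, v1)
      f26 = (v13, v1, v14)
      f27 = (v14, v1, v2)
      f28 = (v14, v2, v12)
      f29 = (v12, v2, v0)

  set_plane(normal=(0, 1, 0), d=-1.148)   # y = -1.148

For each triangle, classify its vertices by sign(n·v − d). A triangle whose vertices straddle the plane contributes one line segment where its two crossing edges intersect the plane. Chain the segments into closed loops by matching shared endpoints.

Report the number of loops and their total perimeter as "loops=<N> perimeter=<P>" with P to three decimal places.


Straddling triangles (12 of 30):
  (v6,v9,v7) [+-+] → (-2.6536, -1.148, 0)–(-2.41694, -1.148, 0.168901)  len=0.2908
  (v7,v9,v10) [+--] → (-2.41694, -1.148, 0.168901)–(-1.6949, -1.148, 0.6842)  len=0.8871
  (v7,v10,v8) [+-+] → (-1.6949, -1.148, 0.6842)–(-1.6949, -1.148, 0.637861)  len=0.0463
  (v8,v10,v11) [+--] → (-1.6949, -1.148, 0.637861)–(-1.6949, -1.148, -0.6842)  len=1.3221
  (v8,v11,v6) [+-+] → (-1.6949, -1.148, -0.6842)–(-1.72021, -1.148, -0.666138)  len=0.0311
  (v6,v11,v9) [+--] → (-1.72021, -1.148, -0.666138)–(-2.6536, -1.148, 0)  len=1.1467
  (v12,v0,v13) [-+-] → (2.44595, -1.148, 0)–(1.7632, -1.148, 0.394209)  len=0.7884
  (v13,v0,v1) [-++] → (1.7632, -1.148, 0.394209)–(1.26095, -1.148, 0.6842)  len=0.5800
  (v13,v1,v14) [-+-] → (1.26095, -1.148, 0.6842)–(1.26095, -1.148, -0.104218)  len=0.7884
  (v14,v1,v2) [-++] → (1.26095, -1.148, -0.104218)–(1.26095, -1.148, -0.6842)  len=0.5800
  (v14,v2,v12) [-+-] → (1.26095, -1.148, -0.6842)–(1.69704, -1.148, -0.432409)  len=0.5036
  (v12,v2,v0) [-++] → (1.69704, -1.148, -0.432409)–(2.44595, -1.148, 0)  len=0.8648

Chained into 2 loop(s):
  loop 1: 6 segments, perimeter = 3.7240
  loop 2: 6 segments, perimeter = 4.1051
Total perimeter = 7.829

loops=2 perimeter=7.829


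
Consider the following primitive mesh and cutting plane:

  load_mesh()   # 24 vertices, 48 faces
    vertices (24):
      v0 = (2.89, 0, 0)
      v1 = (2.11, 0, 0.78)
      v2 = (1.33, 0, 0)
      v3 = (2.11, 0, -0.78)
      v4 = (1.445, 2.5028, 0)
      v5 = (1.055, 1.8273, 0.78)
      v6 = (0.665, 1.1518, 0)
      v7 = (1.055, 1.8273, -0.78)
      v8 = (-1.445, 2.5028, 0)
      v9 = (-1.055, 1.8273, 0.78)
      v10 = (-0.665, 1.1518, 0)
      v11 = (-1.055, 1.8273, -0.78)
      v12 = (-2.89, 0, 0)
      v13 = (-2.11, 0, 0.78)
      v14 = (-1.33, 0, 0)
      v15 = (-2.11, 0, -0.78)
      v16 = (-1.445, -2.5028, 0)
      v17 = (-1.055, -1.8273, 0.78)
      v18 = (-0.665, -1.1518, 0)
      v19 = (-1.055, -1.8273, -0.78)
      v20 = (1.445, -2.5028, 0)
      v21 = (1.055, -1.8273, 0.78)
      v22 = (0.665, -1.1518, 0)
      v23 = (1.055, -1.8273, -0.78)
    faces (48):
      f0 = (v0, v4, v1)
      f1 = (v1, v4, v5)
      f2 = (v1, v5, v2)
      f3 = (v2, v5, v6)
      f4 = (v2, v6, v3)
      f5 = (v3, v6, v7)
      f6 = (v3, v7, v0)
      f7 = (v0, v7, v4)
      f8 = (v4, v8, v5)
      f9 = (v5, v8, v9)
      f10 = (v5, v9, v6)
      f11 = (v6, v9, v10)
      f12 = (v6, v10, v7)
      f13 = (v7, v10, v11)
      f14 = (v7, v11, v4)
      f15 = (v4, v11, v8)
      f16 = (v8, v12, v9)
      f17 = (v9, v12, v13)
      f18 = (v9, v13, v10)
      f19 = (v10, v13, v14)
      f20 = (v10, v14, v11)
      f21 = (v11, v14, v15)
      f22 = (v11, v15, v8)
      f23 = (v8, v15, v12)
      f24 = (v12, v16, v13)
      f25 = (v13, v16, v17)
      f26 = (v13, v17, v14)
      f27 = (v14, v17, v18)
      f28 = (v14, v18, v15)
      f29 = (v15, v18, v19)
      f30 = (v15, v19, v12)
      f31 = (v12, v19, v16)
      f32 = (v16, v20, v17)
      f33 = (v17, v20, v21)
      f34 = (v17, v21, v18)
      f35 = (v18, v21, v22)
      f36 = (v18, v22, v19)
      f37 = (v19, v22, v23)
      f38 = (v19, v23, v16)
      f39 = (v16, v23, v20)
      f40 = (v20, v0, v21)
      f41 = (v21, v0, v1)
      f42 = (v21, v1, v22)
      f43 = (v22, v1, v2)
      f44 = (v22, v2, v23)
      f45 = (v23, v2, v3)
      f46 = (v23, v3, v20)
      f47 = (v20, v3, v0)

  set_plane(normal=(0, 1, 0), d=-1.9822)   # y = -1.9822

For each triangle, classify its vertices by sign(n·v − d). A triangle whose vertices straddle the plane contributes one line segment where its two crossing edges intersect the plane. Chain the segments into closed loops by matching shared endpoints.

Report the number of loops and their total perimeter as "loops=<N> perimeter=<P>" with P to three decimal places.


loops=1 perimeter=7.978

Straddling triangles (10 of 48):
  (v12,v16,v13) [+-+] → (-1.74557, -1.9822, 0)–(-1.58332, -1.9822, 0.162245)  len=0.2294
  (v13,v16,v17) [+-+] → (-1.58332, -1.9822, 0.162245)–(-1.14443, -1.9822, 0.601137)  len=0.6207
  (v12,v19,v16) [++-] → (-1.14443, -1.9822, -0.601137)–(-1.74557, -1.9822, 0)  len=0.8501
  (v16,v20,v17) [--+] → (-0.481721, -1.9822, 0.601137)–(-1.14443, -1.9822, 0.601137)  len=0.6627
  (v17,v20,v21) [+-+] → (-0.481721, -1.9822, 0.601137)–(1.14443, -1.9822, 0.601137)  len=1.6262
  (v19,v23,v16) [++-] → (0.481721, -1.9822, -0.601137)–(-1.14443, -1.9822, -0.601137)  len=1.6262
  (v16,v23,v20) [-+-] → (0.481721, -1.9822, -0.601137)–(1.14443, -1.9822, -0.601137)  len=0.6627
  (v20,v0,v21) [-++] → (1.74557, -1.9822, 0)–(1.14443, -1.9822, 0.601137)  len=0.8501
  (v23,v3,v20) [++-] → (1.58332, -1.9822, -0.162245)–(1.14443, -1.9822, -0.601137)  len=0.6207
  (v20,v3,v0) [-++] → (1.58332, -1.9822, -0.162245)–(1.74557, -1.9822, 0)  len=0.2294

Chained into 1 loop(s):
  loop 1: 10 segments, perimeter = 7.9783
Total perimeter = 7.978


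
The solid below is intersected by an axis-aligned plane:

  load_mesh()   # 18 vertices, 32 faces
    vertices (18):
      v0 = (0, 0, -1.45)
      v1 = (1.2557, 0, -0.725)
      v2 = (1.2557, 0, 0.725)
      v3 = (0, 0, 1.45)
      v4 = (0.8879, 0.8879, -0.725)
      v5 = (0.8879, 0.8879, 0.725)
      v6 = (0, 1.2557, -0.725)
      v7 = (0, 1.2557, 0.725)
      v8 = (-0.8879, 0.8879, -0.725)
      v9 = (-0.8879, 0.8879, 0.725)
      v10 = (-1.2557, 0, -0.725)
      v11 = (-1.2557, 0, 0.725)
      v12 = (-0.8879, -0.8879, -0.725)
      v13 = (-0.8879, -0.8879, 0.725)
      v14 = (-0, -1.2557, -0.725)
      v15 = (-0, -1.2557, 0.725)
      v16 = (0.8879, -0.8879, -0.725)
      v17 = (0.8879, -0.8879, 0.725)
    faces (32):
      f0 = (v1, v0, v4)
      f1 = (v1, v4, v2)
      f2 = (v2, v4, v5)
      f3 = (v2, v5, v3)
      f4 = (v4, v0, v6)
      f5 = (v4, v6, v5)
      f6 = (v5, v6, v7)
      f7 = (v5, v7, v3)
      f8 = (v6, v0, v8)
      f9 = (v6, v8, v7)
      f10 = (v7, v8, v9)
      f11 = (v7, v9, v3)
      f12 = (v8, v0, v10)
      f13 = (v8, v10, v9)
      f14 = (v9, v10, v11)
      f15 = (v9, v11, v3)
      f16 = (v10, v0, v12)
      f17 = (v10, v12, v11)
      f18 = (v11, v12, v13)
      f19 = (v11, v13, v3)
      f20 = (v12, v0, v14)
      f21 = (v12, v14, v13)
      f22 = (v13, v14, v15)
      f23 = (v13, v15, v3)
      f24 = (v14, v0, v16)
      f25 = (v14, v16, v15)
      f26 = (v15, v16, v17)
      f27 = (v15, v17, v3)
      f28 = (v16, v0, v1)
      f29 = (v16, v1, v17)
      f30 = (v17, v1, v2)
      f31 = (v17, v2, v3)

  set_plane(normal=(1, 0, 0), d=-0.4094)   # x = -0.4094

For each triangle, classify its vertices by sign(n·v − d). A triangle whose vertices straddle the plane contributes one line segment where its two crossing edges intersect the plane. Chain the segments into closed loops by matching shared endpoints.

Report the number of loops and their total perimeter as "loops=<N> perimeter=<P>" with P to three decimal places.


loops=1 perimeter=7.709

Straddling triangles (12 of 32):
  (v6,v0,v8) [++-] → (-0.4094, 0.4094, -1.11571)–(-0.4094, 1.08611, -0.725)  len=0.7814
  (v6,v8,v7) [+-+] → (-0.4094, 1.08611, -0.725)–(-0.4094, 1.08611, 0.0564225)  len=0.7814
  (v7,v8,v9) [+--] → (-0.4094, 1.08611, 0.0564225)–(-0.4094, 1.08611, 0.725)  len=0.6686
  (v7,v9,v3) [+-+] → (-0.4094, 1.08611, 0.725)–(-0.4094, 0.4094, 1.11571)  len=0.7814
  (v8,v0,v10) [-+-] → (-0.4094, 0.4094, -1.11571)–(-0.4094, 0, -1.21363)  len=0.4209
  (v9,v11,v3) [--+] → (-0.4094, 0, 1.21363)–(-0.4094, 0.4094, 1.11571)  len=0.4209
  (v10,v0,v12) [-+-] → (-0.4094, 0, -1.21363)–(-0.4094, -0.4094, -1.11571)  len=0.4209
  (v11,v13,v3) [--+] → (-0.4094, -0.4094, 1.11571)–(-0.4094, 0, 1.21363)  len=0.4209
  (v12,v0,v14) [-++] → (-0.4094, -0.4094, -1.11571)–(-0.4094, -1.08611, -0.725)  len=0.7814
  (v12,v14,v13) [-+-] → (-0.4094, -1.08611, -0.725)–(-0.4094, -1.08611, -0.0564225)  len=0.6686
  (v13,v14,v15) [-++] → (-0.4094, -1.08611, -0.0564225)–(-0.4094, -1.08611, 0.725)  len=0.7814
  (v13,v15,v3) [-++] → (-0.4094, -1.08611, 0.725)–(-0.4094, -0.4094, 1.11571)  len=0.7814

Chained into 1 loop(s):
  loop 1: 12 segments, perimeter = 7.7094
Total perimeter = 7.709


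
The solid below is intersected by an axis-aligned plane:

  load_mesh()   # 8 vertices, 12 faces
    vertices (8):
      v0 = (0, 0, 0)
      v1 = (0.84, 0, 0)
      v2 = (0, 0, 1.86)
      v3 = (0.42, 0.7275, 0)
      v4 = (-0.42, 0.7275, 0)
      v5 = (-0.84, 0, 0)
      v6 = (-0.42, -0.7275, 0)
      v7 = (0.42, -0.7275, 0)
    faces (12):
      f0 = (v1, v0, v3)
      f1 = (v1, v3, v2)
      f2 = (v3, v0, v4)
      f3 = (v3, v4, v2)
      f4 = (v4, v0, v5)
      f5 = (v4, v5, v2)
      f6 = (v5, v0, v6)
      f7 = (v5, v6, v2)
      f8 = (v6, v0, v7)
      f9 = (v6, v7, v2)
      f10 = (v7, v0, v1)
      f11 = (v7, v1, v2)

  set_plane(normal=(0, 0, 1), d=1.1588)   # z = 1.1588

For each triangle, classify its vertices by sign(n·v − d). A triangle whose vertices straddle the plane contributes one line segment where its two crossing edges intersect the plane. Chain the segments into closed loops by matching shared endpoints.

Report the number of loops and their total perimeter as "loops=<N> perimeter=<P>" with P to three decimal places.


Straddling triangles (6 of 12):
  (v1,v3,v2) [--+] → (0.158335, 0.27426, 1.1588)–(0.316671, 0, 1.1588)  len=0.3167
  (v3,v4,v2) [--+] → (-0.158335, 0.27426, 1.1588)–(0.158335, 0.27426, 1.1588)  len=0.3167
  (v4,v5,v2) [--+] → (-0.316671, 0, 1.1588)–(-0.158335, 0.27426, 1.1588)  len=0.3167
  (v5,v6,v2) [--+] → (-0.158335, -0.27426, 1.1588)–(-0.316671, 0, 1.1588)  len=0.3167
  (v6,v7,v2) [--+] → (0.158335, -0.27426, 1.1588)–(-0.158335, -0.27426, 1.1588)  len=0.3167
  (v7,v1,v2) [--+] → (0.316671, 0, 1.1588)–(0.158335, -0.27426, 1.1588)  len=0.3167

Chained into 1 loop(s):
  loop 1: 6 segments, perimeter = 1.9001
Total perimeter = 1.900

loops=1 perimeter=1.900


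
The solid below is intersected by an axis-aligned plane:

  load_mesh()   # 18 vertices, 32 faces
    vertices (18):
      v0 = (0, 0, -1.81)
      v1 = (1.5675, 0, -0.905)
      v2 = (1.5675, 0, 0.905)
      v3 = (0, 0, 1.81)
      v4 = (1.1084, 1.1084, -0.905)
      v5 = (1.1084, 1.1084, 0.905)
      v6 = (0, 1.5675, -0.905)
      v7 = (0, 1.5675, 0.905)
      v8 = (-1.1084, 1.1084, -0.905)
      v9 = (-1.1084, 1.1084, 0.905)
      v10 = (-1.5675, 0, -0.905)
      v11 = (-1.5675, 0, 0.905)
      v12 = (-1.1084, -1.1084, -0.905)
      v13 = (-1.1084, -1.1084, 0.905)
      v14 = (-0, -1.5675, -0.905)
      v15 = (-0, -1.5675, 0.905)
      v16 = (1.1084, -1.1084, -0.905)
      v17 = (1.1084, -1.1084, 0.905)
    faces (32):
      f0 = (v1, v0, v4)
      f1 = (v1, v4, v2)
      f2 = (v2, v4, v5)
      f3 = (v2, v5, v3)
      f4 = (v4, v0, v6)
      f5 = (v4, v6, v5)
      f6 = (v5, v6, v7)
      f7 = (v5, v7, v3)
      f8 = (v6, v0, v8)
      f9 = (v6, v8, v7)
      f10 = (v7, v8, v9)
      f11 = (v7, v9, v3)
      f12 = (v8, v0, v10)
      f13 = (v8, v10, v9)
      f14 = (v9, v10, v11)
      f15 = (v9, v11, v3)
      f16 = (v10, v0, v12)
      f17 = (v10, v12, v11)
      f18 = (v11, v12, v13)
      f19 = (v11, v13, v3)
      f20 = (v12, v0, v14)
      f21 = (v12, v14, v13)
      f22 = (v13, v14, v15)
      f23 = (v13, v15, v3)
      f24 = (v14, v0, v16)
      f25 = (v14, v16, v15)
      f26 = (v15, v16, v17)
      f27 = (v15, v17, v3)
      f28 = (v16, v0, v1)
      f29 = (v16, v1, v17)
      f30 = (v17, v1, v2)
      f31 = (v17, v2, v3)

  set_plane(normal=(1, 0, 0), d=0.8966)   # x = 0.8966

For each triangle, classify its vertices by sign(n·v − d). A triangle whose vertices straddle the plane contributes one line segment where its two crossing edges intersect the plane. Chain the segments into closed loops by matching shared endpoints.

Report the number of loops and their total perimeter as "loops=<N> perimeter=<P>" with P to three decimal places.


loops=1 perimeter=8.691

Straddling triangles (12 of 32):
  (v1,v0,v4) [+-+] → (0.8966, 0, -1.29235)–(0.8966, 0.8966, -1.07793)  len=0.9219
  (v2,v5,v3) [++-] → (0.8966, 0.8966, 1.07793)–(0.8966, 0, 1.29235)  len=0.9219
  (v4,v0,v6) [+--] → (0.8966, 0.8966, -1.07793)–(0.8966, 1.19613, -0.905)  len=0.3459
  (v4,v6,v5) [+-+] → (0.8966, 1.19613, -0.905)–(0.8966, 1.19613, 0.559134)  len=1.4641
  (v5,v6,v7) [+--] → (0.8966, 1.19613, 0.559134)–(0.8966, 1.19613, 0.905)  len=0.3459
  (v5,v7,v3) [+--] → (0.8966, 1.19613, 0.905)–(0.8966, 0.8966, 1.07793)  len=0.3459
  (v14,v0,v16) [--+] → (0.8966, -0.8966, -1.07793)–(0.8966, -1.19613, -0.905)  len=0.3459
  (v14,v16,v15) [-+-] → (0.8966, -1.19613, -0.905)–(0.8966, -1.19613, -0.559134)  len=0.3459
  (v15,v16,v17) [-++] → (0.8966, -1.19613, -0.559134)–(0.8966, -1.19613, 0.905)  len=1.4641
  (v15,v17,v3) [-+-] → (0.8966, -1.19613, 0.905)–(0.8966, -0.8966, 1.07793)  len=0.3459
  (v16,v0,v1) [+-+] → (0.8966, -0.8966, -1.07793)–(0.8966, 0, -1.29235)  len=0.9219
  (v17,v2,v3) [++-] → (0.8966, 0, 1.29235)–(0.8966, -0.8966, 1.07793)  len=0.9219

Chained into 1 loop(s):
  loop 1: 12 segments, perimeter = 8.6910
Total perimeter = 8.691
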